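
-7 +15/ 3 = -2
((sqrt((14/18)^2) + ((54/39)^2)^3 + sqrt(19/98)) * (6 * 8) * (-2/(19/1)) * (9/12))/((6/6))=-2719181432/91709371 - 36 * sqrt(38)/133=-31.32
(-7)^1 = -7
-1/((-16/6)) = 3/8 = 0.38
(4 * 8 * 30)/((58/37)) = 17760/29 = 612.41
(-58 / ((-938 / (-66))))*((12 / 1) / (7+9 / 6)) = -45936 / 7973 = -5.76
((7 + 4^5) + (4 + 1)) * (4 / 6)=690.67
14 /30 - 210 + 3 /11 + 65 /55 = -34333 /165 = -208.08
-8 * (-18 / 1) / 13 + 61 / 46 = 7417 / 598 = 12.40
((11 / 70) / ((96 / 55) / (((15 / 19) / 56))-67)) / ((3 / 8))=2420 / 328083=0.01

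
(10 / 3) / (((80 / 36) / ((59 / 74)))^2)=93987 / 219040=0.43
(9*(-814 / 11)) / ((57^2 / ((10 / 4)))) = -185 / 361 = -0.51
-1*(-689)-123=566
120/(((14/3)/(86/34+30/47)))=455580/5593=81.46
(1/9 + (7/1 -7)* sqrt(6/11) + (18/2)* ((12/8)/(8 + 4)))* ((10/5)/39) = 89/1404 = 0.06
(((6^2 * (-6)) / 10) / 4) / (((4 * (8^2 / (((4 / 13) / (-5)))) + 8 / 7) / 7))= 441 / 48520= 0.01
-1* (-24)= 24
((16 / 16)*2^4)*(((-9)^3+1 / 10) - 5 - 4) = -59032 / 5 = -11806.40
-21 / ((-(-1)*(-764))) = 21 / 764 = 0.03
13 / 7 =1.86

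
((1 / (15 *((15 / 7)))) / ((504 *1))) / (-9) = -1 / 145800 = -0.00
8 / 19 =0.42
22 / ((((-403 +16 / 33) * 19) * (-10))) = 0.00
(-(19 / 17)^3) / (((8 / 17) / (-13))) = 38.57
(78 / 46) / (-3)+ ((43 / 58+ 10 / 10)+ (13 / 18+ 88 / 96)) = 2.82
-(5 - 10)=5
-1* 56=-56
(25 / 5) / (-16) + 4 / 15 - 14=-3371 / 240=-14.05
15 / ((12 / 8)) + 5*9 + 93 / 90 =56.03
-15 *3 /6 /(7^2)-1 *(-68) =6649 /98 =67.85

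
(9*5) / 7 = 6.43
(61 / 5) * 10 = 122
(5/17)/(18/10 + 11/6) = 150/1853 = 0.08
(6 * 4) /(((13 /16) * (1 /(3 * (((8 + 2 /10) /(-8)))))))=-5904 /65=-90.83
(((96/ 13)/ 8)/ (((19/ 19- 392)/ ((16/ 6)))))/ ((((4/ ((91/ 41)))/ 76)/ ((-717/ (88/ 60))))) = 22886640/ 176341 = 129.79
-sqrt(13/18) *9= -3 *sqrt(26)/2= -7.65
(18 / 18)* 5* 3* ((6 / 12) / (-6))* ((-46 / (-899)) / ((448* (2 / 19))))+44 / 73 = 70724847 / 117603584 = 0.60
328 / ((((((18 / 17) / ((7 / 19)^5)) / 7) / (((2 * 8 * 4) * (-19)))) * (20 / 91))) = -477575879872 / 5864445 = -81435.82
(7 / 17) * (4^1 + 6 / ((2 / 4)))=112 / 17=6.59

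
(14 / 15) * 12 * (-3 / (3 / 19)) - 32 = -1224 / 5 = -244.80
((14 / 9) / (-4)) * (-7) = 2.72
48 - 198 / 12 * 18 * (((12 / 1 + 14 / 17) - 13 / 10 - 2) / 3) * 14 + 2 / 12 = -6707237 / 510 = -13151.45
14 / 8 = 7 / 4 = 1.75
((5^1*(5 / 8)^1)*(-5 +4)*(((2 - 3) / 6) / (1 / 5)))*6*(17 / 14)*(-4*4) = -2125 / 7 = -303.57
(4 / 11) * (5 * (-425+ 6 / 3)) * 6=-50760 / 11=-4614.55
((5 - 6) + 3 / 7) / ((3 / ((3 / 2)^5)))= -81 / 56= -1.45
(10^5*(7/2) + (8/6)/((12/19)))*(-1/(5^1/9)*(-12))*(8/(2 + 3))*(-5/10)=-151200912/25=-6048036.48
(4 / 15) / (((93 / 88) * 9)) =352 / 12555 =0.03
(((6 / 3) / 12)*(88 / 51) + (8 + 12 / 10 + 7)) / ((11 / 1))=12613 / 8415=1.50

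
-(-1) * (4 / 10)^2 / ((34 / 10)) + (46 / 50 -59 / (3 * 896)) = 0.95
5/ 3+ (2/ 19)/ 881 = 83701/ 50217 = 1.67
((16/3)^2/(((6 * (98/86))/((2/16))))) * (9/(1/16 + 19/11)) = 121088/46305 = 2.62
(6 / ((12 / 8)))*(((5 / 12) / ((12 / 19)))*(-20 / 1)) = -475 / 9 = -52.78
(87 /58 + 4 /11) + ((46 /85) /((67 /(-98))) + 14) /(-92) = 2478332 /1440835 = 1.72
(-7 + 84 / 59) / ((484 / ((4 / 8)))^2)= -329 / 55284416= -0.00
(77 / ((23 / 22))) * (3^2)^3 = 1234926 / 23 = 53692.43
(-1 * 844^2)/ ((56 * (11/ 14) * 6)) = -89042/ 33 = -2698.24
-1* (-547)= 547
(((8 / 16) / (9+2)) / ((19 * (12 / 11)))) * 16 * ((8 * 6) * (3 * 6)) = 576 / 19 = 30.32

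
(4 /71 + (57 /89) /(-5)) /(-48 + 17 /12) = 27204 /17661605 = 0.00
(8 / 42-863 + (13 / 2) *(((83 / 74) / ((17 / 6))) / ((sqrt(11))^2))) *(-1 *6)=250662745 / 48433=5175.45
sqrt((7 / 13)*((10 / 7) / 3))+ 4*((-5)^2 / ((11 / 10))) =sqrt(390) / 39+ 1000 / 11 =91.42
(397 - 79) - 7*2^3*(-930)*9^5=3075272238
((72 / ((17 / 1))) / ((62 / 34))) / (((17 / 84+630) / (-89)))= -538272 / 1641047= -0.33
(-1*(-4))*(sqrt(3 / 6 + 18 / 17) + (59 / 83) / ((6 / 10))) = 9.73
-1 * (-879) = 879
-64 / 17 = -3.76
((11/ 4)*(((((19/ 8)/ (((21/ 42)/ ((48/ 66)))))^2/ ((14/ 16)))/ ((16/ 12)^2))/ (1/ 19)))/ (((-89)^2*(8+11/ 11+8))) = 61731/ 20737178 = 0.00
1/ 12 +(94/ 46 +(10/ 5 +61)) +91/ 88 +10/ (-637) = 255840653/ 3867864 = 66.15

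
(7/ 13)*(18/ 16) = 63/ 104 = 0.61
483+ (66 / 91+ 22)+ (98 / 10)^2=1369016 / 2275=601.77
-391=-391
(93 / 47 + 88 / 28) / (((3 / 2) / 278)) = 936860 / 987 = 949.20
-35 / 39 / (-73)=35 / 2847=0.01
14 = 14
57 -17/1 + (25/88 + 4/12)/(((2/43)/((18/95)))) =355427/8360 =42.52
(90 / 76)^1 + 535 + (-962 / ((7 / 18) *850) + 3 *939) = 378748471 / 113050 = 3350.27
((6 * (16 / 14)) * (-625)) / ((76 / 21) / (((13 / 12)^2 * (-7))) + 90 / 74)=-437710000 / 79223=-5525.04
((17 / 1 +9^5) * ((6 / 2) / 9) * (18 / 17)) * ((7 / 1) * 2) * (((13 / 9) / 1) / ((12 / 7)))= 37625042 / 153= 245915.31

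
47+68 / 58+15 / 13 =18596 / 377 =49.33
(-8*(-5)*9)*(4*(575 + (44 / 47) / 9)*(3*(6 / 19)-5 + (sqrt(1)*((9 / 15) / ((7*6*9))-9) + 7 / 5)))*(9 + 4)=-125434527.91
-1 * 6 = -6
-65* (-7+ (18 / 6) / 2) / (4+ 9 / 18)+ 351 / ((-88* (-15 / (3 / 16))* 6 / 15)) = 2016599 / 25344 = 79.57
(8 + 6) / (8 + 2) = 7 / 5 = 1.40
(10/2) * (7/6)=35/6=5.83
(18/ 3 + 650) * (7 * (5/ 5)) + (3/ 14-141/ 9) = 192215/ 42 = 4576.55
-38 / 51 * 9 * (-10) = 1140 / 17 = 67.06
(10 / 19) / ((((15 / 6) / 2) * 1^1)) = 8 / 19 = 0.42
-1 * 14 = -14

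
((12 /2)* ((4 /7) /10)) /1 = 12 /35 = 0.34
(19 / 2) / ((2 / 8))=38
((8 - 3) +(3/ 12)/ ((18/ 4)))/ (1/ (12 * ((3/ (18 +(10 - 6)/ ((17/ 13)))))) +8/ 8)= 3.19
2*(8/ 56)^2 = 2/ 49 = 0.04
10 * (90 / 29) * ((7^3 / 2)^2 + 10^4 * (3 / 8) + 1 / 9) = 29846125 / 29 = 1029176.72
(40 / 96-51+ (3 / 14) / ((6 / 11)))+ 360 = 6506 / 21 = 309.81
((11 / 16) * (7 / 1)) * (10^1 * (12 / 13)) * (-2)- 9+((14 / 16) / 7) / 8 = -97.83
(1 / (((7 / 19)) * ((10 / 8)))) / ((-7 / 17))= -1292 / 245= -5.27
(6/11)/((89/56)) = 336/979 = 0.34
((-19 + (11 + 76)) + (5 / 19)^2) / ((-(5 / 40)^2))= -4356.43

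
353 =353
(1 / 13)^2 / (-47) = -1 / 7943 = -0.00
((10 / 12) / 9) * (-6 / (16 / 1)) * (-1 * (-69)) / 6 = -115 / 288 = -0.40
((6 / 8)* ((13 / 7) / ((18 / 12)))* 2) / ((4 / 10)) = 4.64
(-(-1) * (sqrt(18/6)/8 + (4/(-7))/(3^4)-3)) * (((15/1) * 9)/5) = -1705/21 + 27 * sqrt(3)/8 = -75.34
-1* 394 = -394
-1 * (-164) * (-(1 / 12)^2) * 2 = -41 / 18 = -2.28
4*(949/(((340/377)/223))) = 79783379/85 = 938627.99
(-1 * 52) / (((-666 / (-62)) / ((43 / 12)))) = -17329 / 999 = -17.35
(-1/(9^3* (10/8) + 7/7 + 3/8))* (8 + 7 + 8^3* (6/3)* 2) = -16504/7301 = -2.26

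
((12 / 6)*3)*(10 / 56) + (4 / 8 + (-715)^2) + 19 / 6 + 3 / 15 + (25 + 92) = 107382857 / 210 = 511346.94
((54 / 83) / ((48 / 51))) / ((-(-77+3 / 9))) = 1377 / 152720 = 0.01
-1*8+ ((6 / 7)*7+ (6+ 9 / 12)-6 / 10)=83 / 20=4.15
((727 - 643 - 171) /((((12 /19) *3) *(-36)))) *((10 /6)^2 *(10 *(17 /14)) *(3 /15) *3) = 234175 /9072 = 25.81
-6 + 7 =1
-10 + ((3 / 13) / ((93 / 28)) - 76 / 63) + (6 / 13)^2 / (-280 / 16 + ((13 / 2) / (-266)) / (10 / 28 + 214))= -45331697330 / 4065972183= -11.15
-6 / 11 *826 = -4956 / 11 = -450.55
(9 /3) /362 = 3 /362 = 0.01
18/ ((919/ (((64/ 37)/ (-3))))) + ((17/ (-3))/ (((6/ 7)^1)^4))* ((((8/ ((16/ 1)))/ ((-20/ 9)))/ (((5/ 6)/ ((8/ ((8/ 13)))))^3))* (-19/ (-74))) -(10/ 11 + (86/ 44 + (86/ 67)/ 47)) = 54169874104524471/ 23556598340000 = 2299.56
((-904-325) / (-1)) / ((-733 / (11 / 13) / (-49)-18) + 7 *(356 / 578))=191442559 / 621597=307.99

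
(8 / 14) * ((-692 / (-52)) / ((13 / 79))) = 54668 / 1183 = 46.21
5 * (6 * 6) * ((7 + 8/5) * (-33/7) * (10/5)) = -102168/7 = -14595.43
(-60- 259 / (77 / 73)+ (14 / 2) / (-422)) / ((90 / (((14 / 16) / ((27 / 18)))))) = -9928933 / 5013360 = -1.98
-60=-60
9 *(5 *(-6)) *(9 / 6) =-405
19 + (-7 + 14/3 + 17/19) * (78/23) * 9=-10885/437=-24.91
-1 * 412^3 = -69934528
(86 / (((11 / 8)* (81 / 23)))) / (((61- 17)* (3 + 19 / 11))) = 989 / 11583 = 0.09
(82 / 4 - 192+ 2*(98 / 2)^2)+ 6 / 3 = 9265 / 2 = 4632.50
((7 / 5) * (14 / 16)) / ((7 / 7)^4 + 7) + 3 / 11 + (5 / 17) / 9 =246947 / 538560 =0.46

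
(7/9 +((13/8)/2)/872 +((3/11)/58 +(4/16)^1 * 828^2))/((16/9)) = 6865502464523/71211008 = 96410.69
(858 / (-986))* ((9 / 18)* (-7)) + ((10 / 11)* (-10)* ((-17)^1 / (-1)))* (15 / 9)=-8281901 / 32538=-254.53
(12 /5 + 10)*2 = 24.80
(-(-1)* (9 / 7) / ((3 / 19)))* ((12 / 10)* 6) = 2052 / 35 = 58.63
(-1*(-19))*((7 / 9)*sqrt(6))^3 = 131.39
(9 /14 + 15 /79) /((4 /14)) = 921 /316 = 2.91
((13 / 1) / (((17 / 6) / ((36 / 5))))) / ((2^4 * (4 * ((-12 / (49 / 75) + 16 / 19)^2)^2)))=263697395523471 / 48190751546976020480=0.00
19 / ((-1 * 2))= -19 / 2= -9.50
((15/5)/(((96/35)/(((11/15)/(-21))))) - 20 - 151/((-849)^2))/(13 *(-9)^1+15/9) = 462198451/2660236224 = 0.17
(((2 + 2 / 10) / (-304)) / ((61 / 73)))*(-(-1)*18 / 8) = -7227 / 370880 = -0.02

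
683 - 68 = 615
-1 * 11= -11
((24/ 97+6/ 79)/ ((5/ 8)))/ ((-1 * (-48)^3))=413/ 88277760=0.00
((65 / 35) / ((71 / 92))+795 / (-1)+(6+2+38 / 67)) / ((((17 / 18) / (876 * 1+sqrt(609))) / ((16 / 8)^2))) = -1646639310240 / 566083 - 1879725240 * sqrt(609) / 566083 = -2990775.26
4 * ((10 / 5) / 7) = 8 / 7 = 1.14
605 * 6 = 3630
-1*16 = -16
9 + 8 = 17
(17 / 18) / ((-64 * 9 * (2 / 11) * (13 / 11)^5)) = -30116537 / 7699131648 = -0.00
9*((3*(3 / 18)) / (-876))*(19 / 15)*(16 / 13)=-38 / 4745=-0.01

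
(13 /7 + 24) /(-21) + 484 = 482.77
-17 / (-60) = 17 / 60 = 0.28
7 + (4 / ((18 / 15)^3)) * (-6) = -62 / 9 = -6.89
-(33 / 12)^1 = -11 / 4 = -2.75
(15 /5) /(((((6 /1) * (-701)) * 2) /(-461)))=461 /2804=0.16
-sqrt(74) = -8.60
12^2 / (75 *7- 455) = 72 / 35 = 2.06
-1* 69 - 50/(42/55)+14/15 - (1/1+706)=-29419/35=-840.54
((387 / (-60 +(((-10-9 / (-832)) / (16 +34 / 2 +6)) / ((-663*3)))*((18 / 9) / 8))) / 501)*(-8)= 6195750912 / 60156386461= 0.10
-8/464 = -1/58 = -0.02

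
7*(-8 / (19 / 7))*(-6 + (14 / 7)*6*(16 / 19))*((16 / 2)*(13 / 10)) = -1589952 / 1805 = -880.86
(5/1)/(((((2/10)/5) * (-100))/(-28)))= 35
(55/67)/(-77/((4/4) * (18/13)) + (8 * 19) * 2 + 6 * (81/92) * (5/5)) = 2277/703634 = 0.00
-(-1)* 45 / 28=1.61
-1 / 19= -0.05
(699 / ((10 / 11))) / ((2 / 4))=7689 / 5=1537.80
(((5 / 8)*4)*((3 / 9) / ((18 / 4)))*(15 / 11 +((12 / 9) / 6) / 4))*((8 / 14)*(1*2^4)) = 44960 / 18711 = 2.40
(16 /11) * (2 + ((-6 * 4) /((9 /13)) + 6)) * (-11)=1280 /3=426.67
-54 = -54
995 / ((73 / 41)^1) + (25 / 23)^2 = 21626180 / 38617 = 560.02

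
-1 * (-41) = 41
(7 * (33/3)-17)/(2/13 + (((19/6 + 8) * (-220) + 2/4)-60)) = -4680/196249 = -0.02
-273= -273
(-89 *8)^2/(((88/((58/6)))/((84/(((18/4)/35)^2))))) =252128598400/891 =282972613.24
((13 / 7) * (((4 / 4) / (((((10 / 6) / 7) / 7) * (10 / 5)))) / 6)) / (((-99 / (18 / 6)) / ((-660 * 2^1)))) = 182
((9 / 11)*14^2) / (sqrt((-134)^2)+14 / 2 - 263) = -882 / 671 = -1.31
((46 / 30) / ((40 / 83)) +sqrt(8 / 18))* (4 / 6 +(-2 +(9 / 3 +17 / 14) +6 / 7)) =362513 / 25200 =14.39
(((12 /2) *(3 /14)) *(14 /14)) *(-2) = -18 /7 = -2.57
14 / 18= 7 / 9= 0.78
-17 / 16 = -1.06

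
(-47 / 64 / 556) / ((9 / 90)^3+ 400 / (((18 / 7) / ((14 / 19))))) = -1004625 / 87181560608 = -0.00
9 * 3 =27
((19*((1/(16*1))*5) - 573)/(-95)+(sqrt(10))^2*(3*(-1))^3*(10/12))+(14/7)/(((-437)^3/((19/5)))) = -76963733403/351382960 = -219.03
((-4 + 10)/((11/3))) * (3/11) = 54/121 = 0.45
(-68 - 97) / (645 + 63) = -55 / 236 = -0.23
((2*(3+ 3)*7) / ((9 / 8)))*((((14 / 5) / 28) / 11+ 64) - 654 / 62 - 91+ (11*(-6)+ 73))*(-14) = 54429984 / 1705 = 31923.74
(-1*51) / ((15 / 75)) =-255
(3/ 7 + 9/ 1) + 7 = 115/ 7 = 16.43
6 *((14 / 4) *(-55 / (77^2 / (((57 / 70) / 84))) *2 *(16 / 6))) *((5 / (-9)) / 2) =95 / 33957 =0.00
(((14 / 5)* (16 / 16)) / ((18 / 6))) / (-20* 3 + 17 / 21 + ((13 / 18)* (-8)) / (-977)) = -287238 / 18214345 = -0.02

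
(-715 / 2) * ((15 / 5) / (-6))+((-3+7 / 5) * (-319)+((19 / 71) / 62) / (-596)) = 9040242039 / 13117960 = 689.15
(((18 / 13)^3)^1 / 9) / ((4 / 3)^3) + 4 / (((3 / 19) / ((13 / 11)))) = 17437259 / 580008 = 30.06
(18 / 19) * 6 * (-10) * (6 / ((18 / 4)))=-75.79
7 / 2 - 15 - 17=-57 / 2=-28.50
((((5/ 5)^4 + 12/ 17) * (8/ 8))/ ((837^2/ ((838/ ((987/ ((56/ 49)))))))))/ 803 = 194416/ 66073996397871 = 0.00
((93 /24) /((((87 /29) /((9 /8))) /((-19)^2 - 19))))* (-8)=-15903 /4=-3975.75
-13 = -13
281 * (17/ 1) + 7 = 4784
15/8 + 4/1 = 47/8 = 5.88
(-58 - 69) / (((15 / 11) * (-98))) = 1397 / 1470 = 0.95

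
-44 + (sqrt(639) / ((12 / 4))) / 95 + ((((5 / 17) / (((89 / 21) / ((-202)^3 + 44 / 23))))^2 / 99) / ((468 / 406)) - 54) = sqrt(71) / 95 + 62682062842260666 / 21861983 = 2867171877.51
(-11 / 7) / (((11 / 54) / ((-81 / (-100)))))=-2187 / 350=-6.25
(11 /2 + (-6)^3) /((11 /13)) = -5473 /22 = -248.77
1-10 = -9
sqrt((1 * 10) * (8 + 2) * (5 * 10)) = 50 * sqrt(2) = 70.71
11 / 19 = 0.58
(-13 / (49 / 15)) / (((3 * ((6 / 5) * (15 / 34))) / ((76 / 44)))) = -20995 / 4851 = -4.33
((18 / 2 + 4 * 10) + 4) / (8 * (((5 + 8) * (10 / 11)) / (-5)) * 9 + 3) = -583 / 1839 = -0.32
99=99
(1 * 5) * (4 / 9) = 20 / 9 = 2.22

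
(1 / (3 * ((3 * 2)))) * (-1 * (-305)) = 305 / 18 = 16.94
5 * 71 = 355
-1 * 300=-300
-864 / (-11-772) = 32 / 29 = 1.10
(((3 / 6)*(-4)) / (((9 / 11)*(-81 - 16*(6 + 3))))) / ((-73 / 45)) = -0.01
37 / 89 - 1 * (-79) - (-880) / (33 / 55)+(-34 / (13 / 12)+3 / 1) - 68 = 5031901 / 3471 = 1449.70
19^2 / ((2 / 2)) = 361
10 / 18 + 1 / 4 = 29 / 36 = 0.81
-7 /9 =-0.78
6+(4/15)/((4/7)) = 97/15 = 6.47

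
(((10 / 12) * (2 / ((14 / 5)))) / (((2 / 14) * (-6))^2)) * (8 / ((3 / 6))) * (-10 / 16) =-875 / 108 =-8.10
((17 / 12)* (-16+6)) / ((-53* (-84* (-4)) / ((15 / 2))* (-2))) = -425 / 142464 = -0.00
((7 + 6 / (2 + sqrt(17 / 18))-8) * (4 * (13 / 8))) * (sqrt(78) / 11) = -234 * sqrt(663) / 605 + 2093 * sqrt(78) / 1210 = 5.32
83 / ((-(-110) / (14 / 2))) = 581 / 110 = 5.28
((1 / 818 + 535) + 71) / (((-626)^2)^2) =495709 / 125617641889568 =0.00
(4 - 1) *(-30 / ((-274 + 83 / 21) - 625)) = 945 / 9398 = 0.10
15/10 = 3/2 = 1.50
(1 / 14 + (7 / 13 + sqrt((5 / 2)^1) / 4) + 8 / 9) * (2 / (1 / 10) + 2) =11 * sqrt(10) / 4 + 27005 / 819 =41.67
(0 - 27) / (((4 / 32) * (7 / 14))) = -432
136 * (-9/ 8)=-153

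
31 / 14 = 2.21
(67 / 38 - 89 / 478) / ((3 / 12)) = 28644 / 4541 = 6.31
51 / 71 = 0.72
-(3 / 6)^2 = -1 / 4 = -0.25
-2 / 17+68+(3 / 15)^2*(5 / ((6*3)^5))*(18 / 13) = 7874249777 / 115998480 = 67.88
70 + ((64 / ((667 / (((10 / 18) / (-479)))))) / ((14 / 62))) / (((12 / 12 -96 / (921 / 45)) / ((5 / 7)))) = 70.00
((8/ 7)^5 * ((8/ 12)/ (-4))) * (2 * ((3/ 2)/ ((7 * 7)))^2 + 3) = -0.98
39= 39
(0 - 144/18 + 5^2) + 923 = 940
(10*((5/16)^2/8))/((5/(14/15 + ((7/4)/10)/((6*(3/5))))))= 3535/147456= 0.02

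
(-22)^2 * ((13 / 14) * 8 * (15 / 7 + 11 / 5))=15614.43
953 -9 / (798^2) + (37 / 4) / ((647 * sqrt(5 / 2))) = 37 * sqrt(10) / 12940 + 67430467 / 70756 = 953.01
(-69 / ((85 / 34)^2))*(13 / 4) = -897 / 25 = -35.88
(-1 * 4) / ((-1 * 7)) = 4 / 7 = 0.57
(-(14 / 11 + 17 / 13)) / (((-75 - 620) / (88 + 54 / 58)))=951651 / 2882165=0.33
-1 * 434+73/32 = -13815/32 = -431.72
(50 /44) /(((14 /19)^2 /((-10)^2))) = 225625 /1078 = 209.30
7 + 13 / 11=90 / 11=8.18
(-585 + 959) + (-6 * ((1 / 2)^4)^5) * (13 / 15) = 980418547 / 2621440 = 374.00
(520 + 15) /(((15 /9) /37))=11877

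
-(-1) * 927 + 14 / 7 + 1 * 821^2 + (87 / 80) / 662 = 35746411287 / 52960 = 674970.00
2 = 2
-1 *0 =0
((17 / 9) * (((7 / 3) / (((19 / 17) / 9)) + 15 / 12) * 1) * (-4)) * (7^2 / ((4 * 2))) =-1268659 / 1368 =-927.38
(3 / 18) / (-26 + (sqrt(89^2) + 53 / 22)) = 11 / 4317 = 0.00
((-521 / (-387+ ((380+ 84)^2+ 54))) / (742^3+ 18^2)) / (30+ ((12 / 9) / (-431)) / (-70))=-3368265 / 17032021569426661616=-0.00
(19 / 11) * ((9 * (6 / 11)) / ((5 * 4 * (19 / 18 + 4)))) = 4617 / 55055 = 0.08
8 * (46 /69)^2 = 32 /9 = 3.56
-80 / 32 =-5 / 2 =-2.50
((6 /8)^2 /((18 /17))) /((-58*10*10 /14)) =-119 /92800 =-0.00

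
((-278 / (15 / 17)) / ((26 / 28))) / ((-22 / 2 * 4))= 16541 / 2145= 7.71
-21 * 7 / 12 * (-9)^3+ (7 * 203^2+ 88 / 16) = 1189595 / 4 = 297398.75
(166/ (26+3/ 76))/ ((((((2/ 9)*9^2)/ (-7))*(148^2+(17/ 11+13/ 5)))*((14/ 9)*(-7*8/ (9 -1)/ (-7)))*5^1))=-17347/ 1192296046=-0.00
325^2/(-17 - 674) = -152.86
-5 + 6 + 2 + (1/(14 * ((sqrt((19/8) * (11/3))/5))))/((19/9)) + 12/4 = 45 * sqrt(1254)/27797 + 6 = 6.06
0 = 0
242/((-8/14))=-847/2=-423.50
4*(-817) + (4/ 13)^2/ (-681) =-376110868/ 115089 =-3268.00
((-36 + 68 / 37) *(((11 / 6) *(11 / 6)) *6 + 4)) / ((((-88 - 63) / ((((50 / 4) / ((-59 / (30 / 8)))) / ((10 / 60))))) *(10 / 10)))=-8591250 / 329633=-26.06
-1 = -1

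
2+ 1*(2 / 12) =13 / 6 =2.17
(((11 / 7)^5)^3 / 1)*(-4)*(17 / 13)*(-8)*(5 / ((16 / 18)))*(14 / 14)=12782379398411892060 / 61718299629259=207108.42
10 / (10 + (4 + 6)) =1 / 2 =0.50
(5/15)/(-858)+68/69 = 58321/59202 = 0.99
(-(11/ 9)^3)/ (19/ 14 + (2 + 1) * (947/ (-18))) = 9317/ 798498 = 0.01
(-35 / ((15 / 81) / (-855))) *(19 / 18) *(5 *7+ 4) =13304655 / 2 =6652327.50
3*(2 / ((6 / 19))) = 19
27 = 27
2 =2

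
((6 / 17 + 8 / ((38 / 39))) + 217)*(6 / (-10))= -218571 / 1615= -135.34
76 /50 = 38 /25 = 1.52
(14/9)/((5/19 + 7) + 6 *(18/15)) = 665/6183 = 0.11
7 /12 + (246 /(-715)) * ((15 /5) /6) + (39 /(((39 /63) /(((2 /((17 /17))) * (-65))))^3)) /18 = -172161986471 /8580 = -20065499.59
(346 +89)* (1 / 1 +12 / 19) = 13485 / 19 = 709.74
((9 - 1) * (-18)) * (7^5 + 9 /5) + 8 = -12102296 /5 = -2420459.20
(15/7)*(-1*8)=-120/7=-17.14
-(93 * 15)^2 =-1946025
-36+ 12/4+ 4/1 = -29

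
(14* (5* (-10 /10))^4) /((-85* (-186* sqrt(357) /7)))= 875* sqrt(357) /80631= 0.21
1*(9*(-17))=-153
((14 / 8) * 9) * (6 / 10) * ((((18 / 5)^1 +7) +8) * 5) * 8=35154 / 5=7030.80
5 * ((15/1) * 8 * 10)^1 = 6000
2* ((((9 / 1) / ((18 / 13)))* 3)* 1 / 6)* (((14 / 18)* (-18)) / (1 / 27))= -2457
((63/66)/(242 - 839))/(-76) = 7/332728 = 0.00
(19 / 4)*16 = 76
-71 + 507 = 436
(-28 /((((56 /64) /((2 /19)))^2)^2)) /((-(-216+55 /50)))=-2621440 /96060521347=-0.00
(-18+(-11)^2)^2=10609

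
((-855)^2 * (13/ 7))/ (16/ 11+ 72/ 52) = 478175.75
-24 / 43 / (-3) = 8 / 43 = 0.19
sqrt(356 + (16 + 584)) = 2* sqrt(239) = 30.92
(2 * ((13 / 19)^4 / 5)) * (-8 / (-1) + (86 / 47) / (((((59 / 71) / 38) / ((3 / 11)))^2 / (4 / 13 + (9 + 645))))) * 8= 1684685843423859328 / 12899463847435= 130601.23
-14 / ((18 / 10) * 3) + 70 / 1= 1820 / 27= 67.41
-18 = -18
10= 10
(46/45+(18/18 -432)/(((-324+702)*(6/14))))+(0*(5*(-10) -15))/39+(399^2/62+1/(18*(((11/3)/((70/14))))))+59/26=4611331772/1795365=2568.46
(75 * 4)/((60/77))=385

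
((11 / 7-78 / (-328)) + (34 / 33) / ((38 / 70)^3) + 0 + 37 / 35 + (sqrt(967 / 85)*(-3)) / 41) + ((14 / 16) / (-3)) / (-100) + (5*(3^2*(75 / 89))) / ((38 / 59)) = 105128435502203 / 1541755045600-3*sqrt(82195) / 3485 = 67.94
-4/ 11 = -0.36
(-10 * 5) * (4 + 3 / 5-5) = 20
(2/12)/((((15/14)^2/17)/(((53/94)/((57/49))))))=2163301/1808325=1.20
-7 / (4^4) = -7 / 256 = -0.03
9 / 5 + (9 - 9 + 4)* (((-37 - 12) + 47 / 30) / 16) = -1207 / 120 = -10.06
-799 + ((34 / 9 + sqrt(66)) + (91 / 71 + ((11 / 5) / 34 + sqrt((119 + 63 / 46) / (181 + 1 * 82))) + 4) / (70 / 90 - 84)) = -64707584521 / 81363870 - 9 * sqrt(1367074) / 1294486 + sqrt(66) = -787.17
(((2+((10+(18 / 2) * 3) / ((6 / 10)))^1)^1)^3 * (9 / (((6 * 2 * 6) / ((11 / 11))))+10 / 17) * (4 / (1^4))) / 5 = 675883487 / 4590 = 147251.30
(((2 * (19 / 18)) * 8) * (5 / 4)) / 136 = 95 / 612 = 0.16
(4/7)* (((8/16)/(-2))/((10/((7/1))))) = -1/10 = -0.10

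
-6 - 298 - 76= -380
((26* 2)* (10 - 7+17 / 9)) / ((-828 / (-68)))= 38896 / 1863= 20.88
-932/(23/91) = -84812/23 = -3687.48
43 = 43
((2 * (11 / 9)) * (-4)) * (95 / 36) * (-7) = 14630 / 81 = 180.62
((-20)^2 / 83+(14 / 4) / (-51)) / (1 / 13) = 522847 / 8466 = 61.76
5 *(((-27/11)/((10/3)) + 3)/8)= 249/176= 1.41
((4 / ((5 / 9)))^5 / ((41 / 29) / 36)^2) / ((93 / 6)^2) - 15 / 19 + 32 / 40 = 5008724922010561 / 95916809375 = 52219.47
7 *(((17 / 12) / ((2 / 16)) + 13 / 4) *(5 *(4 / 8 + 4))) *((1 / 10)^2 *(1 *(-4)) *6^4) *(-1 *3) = 357210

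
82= 82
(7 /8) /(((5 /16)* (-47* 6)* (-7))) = 0.00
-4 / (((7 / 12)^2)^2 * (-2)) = 41472 / 2401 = 17.27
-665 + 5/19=-12630/19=-664.74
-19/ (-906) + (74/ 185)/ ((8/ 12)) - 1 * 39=-173857/ 4530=-38.38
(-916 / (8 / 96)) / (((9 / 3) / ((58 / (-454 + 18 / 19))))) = 126179 / 269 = 469.07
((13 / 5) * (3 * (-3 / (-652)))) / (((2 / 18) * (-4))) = -1053 / 13040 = -0.08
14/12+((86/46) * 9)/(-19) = 737/2622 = 0.28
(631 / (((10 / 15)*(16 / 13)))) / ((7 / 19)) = 2087.37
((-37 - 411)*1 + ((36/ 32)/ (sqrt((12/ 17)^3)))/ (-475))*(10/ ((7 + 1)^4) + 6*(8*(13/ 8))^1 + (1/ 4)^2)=-1119139/ 32 - 2717909*sqrt(51)/ 62259200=-34973.41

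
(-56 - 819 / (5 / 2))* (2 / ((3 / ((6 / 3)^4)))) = -61376 / 15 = -4091.73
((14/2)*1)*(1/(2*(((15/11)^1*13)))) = 77/390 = 0.20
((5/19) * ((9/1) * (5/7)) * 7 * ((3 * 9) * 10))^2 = 3690562500/361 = 10223164.82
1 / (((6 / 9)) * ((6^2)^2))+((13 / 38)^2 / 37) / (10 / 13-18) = 314677 / 323132544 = 0.00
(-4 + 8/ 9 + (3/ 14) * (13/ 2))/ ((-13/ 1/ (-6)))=-433/ 546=-0.79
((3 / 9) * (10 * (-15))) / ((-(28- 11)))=50 / 17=2.94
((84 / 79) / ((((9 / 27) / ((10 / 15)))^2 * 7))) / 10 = 24 / 395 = 0.06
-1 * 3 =-3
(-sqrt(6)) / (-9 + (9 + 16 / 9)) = -9 * sqrt(6) / 16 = -1.38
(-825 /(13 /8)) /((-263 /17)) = 112200 /3419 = 32.82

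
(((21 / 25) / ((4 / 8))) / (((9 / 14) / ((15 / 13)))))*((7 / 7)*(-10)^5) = -3920000 / 13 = -301538.46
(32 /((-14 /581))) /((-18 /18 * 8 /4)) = 664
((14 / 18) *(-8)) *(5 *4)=-1120 / 9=-124.44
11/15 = 0.73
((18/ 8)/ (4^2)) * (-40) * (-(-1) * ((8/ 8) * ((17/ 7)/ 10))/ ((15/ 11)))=-561/ 560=-1.00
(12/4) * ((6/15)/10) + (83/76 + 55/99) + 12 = 235427/17100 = 13.77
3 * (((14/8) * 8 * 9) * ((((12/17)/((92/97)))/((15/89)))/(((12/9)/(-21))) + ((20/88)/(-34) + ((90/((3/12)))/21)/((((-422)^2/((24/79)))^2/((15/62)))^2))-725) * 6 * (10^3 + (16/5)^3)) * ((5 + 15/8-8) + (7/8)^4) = 576608588536056663672800887063901510764047861/575000407679515058102295733967110000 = 1002796834.29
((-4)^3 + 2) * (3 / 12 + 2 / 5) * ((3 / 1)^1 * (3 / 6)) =-1209 / 20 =-60.45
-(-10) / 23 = 10 / 23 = 0.43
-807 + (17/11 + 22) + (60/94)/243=-32808616/41877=-783.45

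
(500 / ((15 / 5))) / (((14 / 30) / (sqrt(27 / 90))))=250 * sqrt(30) / 7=195.62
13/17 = 0.76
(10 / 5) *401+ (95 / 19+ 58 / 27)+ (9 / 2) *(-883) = -3164.35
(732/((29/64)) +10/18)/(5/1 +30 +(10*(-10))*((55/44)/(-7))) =2952439/96570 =30.57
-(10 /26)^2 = -25 /169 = -0.15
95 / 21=4.52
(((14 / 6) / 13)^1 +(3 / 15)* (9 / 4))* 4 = 491 / 195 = 2.52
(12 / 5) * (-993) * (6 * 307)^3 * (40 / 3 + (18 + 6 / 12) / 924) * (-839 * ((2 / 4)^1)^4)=16061365344040245819 / 1540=10429458015610549.23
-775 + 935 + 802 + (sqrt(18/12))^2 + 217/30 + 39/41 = 597586/615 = 971.68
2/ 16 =1/ 8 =0.12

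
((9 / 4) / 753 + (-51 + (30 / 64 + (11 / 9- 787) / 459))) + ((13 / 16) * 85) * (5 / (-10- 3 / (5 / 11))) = -11832639613 / 161997408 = -73.04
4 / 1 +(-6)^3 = -212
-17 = -17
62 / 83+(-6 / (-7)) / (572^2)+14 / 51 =4951615355 / 4847394552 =1.02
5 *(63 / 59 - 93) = -27120 / 59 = -459.66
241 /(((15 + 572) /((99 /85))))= 23859 /49895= 0.48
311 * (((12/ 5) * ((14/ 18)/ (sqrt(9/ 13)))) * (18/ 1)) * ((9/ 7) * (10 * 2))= 89568 * sqrt(13)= 322942.02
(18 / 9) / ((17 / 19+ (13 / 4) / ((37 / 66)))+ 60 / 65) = 36556 / 139189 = 0.26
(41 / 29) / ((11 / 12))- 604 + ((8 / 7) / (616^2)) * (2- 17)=-5800882291 / 9628696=-602.46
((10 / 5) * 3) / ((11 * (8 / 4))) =0.27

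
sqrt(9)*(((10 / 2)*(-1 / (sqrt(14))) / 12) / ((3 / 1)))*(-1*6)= 5*sqrt(14) / 28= 0.67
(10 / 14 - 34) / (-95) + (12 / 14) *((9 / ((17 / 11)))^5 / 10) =542395155124 / 944204905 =574.45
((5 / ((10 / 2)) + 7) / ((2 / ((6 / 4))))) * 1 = 6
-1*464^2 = -215296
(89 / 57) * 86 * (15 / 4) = 19135 / 38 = 503.55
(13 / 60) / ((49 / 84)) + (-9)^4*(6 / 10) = 137794 / 35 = 3936.97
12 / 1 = 12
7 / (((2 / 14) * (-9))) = -49 / 9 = -5.44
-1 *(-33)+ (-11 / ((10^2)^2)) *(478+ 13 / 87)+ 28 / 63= 85917233 / 2610000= 32.92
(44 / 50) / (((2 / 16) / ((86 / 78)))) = 7568 / 975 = 7.76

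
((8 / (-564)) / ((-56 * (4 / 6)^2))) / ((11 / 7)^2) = 0.00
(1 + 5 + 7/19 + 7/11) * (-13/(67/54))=-1027728/14003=-73.39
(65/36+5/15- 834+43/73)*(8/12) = -2184583/3942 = -554.18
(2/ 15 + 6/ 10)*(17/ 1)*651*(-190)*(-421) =649182842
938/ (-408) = -469/ 204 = -2.30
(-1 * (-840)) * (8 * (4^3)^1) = 430080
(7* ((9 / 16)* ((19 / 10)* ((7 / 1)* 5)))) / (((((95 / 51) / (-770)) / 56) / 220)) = -1333491390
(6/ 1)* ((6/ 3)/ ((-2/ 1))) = -6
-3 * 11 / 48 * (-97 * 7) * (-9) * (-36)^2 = -5444901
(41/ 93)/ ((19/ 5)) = 205/ 1767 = 0.12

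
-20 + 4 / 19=-376 / 19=-19.79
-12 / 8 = -3 / 2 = -1.50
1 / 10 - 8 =-79 / 10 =-7.90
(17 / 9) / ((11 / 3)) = 17 / 33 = 0.52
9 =9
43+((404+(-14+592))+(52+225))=1302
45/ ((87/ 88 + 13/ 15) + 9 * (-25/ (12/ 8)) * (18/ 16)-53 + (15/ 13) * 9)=-0.21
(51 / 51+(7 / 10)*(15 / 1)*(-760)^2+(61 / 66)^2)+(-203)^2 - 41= 26597604685 / 4356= 6105969.85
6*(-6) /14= -18 /7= -2.57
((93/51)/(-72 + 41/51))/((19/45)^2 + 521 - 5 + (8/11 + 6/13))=-26930475/543983976563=-0.00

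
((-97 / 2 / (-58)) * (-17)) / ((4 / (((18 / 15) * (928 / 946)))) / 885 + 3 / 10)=-515070 / 11009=-46.79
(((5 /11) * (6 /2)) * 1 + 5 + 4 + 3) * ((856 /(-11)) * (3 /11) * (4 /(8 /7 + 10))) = -1761648 /17303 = -101.81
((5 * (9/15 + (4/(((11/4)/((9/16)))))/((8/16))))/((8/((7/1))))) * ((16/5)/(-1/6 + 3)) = 10332/935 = 11.05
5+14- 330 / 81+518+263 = 21490 / 27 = 795.93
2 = 2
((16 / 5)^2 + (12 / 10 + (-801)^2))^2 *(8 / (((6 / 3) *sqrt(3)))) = 1029166307906884 *sqrt(3) / 1875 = 950703111857.49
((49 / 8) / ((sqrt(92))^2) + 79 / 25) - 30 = -492631 / 18400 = -26.77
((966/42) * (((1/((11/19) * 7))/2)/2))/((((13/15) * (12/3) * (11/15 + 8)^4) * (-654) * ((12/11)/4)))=-36871875/93476630924768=-0.00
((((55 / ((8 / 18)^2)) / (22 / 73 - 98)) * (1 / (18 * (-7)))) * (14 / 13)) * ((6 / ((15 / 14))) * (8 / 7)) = 7227 / 46358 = 0.16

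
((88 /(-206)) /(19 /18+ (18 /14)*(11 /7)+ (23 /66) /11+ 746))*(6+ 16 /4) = -23478840 /4117232699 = -0.01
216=216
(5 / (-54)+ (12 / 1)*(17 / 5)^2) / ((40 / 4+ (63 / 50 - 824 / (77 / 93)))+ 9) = -14410319 / 101347173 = -0.14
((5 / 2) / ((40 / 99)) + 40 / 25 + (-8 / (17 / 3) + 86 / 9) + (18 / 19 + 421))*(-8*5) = -101833061 / 5814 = -17515.15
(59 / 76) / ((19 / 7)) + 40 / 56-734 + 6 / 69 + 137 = -138540179 / 232484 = -595.91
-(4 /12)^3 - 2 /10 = -32 /135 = -0.24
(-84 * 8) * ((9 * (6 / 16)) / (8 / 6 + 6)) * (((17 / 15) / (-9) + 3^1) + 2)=-82908 / 55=-1507.42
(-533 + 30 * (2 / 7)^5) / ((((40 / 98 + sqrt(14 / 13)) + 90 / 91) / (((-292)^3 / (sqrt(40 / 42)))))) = -724774292508656 * sqrt(390) / 887795 + 129009824066540768 * sqrt(105) / 60902737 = 5583912240.30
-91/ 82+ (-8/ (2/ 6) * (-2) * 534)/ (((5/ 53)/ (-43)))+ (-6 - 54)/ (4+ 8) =-4790059401/ 410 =-11683071.71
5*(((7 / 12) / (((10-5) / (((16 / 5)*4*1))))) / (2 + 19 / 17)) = 2.39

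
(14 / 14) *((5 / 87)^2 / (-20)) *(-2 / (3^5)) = 5 / 3678534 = 0.00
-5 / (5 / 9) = -9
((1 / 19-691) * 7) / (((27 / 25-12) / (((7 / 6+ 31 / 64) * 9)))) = 6581.44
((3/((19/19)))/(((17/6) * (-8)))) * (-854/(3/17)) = 1281/2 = 640.50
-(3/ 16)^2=-9/ 256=-0.04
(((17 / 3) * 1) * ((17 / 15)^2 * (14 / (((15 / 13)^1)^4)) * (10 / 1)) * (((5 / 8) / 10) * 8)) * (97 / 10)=95277411047 / 34171875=2788.18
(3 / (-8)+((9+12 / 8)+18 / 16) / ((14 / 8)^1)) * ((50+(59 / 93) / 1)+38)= 964431 / 1736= 555.55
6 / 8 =3 / 4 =0.75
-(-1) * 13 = 13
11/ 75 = 0.15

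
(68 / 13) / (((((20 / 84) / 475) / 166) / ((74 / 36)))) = 138870620 / 39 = 3560785.13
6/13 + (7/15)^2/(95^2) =0.46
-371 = -371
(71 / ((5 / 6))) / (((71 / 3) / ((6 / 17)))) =108 / 85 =1.27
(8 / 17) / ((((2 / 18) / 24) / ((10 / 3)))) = 5760 / 17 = 338.82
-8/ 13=-0.62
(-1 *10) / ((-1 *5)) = 2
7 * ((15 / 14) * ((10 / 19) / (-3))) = -25 / 19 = -1.32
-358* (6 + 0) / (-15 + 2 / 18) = 9666 / 67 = 144.27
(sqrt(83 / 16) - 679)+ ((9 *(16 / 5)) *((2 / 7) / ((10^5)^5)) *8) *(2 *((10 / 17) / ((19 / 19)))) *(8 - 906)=-394536132812500000000004041 / 581054687500000000000000+ sqrt(83) / 4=-676.72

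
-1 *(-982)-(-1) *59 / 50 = 49159 / 50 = 983.18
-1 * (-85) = 85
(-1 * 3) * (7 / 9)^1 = -7 / 3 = -2.33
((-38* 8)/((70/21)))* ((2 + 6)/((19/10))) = -384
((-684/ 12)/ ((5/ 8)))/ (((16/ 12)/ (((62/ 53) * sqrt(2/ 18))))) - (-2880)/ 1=756132/ 265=2853.33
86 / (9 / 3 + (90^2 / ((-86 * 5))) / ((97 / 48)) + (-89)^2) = 179353 / 16506062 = 0.01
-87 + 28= -59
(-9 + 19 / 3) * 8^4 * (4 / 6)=-65536 / 9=-7281.78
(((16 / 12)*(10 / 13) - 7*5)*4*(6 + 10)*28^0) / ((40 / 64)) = -3478.97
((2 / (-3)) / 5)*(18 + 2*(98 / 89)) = -3596 / 1335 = -2.69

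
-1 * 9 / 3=-3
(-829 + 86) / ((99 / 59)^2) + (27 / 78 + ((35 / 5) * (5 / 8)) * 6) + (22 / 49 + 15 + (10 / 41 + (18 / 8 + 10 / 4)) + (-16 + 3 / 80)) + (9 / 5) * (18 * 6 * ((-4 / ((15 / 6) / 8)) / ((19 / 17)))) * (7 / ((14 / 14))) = -30771353711580799 / 1945392649200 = -15817.55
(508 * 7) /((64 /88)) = 9779 /2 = 4889.50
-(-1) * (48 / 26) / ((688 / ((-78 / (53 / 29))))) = -261 / 2279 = -0.11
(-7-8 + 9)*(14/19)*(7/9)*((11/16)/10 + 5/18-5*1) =328349/20520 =16.00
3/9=1/3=0.33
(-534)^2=285156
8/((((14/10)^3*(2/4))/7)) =2000/49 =40.82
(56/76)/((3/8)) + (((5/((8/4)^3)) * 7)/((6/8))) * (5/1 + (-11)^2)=42007/57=736.96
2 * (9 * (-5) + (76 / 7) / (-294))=-92686 / 1029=-90.07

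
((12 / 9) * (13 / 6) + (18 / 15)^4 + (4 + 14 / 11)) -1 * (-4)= 880804 / 61875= 14.24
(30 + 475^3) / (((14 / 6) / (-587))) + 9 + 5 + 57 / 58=-26961389228.59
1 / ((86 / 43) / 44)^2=484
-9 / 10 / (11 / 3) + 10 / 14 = 361 / 770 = 0.47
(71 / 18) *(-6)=-71 / 3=-23.67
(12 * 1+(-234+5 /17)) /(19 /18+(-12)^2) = -67842 /44387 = -1.53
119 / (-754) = -119 / 754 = -0.16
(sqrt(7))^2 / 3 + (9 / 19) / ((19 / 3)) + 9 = 12355 / 1083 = 11.41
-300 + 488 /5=-1012 /5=-202.40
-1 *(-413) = 413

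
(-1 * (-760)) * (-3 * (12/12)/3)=-760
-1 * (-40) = 40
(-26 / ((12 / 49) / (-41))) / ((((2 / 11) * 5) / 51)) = 4883879 / 20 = 244193.95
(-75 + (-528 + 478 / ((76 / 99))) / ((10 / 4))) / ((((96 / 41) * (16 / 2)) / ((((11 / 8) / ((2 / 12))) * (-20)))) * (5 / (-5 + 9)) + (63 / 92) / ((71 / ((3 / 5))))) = 10393248096 / 38095019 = 272.82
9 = 9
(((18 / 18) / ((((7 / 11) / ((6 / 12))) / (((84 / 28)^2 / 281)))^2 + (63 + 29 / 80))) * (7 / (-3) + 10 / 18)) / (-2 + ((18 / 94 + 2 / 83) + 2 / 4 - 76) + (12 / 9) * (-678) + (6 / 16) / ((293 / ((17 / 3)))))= 2549185284096 / 2311001398048850567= 0.00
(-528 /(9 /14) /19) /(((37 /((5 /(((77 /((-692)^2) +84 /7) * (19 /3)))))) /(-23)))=27138180608 /15351053173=1.77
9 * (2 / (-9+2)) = -18 / 7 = -2.57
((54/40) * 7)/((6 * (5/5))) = 63/40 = 1.58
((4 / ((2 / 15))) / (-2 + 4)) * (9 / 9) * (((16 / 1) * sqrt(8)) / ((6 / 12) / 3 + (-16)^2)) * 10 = 28800 * sqrt(2) / 1537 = 26.50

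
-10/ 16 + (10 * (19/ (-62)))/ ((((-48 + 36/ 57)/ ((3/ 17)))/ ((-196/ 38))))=-43249/ 63240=-0.68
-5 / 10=-1 / 2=-0.50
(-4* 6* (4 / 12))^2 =64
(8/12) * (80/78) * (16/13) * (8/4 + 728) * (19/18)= 648.46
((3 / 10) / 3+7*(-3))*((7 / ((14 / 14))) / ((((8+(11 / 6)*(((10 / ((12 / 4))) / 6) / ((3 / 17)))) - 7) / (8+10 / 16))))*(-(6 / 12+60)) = 989381547 / 87760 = 11273.72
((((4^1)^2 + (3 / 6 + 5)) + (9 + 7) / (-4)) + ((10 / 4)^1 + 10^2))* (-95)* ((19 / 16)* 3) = -81225 / 2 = -40612.50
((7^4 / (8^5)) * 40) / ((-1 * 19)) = -12005 / 77824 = -0.15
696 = 696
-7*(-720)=5040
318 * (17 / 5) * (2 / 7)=10812 / 35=308.91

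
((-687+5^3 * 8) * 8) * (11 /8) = 3443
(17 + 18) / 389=35 / 389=0.09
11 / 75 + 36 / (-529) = 3119 / 39675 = 0.08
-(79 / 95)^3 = -493039 / 857375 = -0.58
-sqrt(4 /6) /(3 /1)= -sqrt(6) /9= -0.27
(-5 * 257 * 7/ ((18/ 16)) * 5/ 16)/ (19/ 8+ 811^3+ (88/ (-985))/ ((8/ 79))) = -177201500/ 37829560068387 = -0.00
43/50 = 0.86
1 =1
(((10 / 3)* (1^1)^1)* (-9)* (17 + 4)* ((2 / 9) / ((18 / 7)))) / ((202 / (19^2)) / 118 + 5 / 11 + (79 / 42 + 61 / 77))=-1607222540 / 92471151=-17.38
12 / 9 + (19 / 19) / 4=19 / 12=1.58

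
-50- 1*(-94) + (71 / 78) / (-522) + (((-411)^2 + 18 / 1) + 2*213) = 6897656773 / 40716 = 169409.00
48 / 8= 6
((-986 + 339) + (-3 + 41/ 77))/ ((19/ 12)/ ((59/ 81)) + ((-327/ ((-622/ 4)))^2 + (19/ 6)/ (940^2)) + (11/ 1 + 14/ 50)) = -1512961642204461600/ 41642641508214901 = -36.33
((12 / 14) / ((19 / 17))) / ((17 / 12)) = 72 / 133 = 0.54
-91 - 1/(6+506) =-46593/512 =-91.00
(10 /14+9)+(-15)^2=1643 /7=234.71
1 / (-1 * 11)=-1 / 11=-0.09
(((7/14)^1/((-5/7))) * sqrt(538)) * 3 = -48.71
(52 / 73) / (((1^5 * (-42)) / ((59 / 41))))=-1534 / 62853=-0.02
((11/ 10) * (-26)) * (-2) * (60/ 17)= 3432/ 17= 201.88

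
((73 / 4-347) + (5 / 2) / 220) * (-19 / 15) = 183217 / 440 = 416.40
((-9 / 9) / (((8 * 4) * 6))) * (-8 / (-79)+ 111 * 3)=-26315 / 15168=-1.73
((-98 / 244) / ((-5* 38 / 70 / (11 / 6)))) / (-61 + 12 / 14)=-0.00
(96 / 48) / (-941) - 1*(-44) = 41402 / 941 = 44.00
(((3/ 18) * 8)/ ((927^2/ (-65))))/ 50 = -26/ 12889935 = -0.00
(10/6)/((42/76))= 190/63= 3.02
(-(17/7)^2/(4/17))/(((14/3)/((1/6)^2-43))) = 1085773/4704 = 230.82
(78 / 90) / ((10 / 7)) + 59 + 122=27241 / 150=181.61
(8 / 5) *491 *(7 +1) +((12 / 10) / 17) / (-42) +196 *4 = 841187 / 119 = 7068.80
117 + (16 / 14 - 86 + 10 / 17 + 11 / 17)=3972 / 119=33.38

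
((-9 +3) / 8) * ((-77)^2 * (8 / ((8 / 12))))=-53361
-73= -73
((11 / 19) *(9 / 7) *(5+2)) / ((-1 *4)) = -99 / 76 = -1.30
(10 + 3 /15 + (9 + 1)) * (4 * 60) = 4848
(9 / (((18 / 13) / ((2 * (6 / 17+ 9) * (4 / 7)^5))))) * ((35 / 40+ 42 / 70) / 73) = 15609984 / 104287435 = 0.15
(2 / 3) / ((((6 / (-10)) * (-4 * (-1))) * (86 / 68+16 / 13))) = -1105 / 9927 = -0.11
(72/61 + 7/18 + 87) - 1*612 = -574727/1098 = -523.43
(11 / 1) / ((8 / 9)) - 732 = -5757 / 8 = -719.62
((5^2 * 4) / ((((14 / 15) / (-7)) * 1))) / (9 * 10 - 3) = -250 / 29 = -8.62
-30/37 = -0.81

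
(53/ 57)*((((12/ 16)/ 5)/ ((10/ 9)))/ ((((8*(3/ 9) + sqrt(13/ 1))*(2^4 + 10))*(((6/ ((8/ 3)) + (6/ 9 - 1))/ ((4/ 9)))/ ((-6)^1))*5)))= 432/ 710125 - 162*sqrt(13)/ 710125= -0.00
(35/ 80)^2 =49/ 256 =0.19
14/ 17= 0.82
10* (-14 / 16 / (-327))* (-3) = -35 / 436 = -0.08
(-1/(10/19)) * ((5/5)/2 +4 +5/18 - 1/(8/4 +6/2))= -1957/225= -8.70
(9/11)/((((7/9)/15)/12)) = 14580/77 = 189.35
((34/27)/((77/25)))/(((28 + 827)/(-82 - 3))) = -14450/355509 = -0.04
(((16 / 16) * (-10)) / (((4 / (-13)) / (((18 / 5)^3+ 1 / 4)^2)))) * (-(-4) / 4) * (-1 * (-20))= 7150561717 / 5000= 1430112.34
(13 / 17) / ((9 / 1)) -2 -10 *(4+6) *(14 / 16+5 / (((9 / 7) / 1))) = -48787 / 102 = -478.30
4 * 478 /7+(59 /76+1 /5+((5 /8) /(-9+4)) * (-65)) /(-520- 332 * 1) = 1238009821 /4532640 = 273.13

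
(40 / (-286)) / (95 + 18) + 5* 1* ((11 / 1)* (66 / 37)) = 58656430 / 597883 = 98.11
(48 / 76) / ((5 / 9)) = 108 / 95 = 1.14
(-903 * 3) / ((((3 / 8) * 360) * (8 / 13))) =-3913 / 120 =-32.61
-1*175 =-175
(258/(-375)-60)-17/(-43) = -324073/5375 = -60.29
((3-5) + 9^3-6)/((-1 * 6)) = -721/6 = -120.17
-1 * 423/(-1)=423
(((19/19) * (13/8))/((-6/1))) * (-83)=1079/48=22.48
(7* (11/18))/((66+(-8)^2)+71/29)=2233/69138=0.03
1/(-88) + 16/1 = 1407/88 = 15.99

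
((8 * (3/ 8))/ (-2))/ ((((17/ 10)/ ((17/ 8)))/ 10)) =-75/ 4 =-18.75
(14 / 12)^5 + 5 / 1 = 55687 / 7776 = 7.16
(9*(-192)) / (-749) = 1728 / 749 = 2.31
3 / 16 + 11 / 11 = 19 / 16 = 1.19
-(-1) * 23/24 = 23/24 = 0.96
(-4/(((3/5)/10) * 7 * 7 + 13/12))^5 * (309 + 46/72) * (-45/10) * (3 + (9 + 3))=732499200000000000/36080953149617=20301.55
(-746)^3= -415160936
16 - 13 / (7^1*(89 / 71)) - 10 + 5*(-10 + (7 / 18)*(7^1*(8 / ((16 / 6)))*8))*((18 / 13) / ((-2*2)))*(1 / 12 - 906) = 2810789075 / 32396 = 86763.46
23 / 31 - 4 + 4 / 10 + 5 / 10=-731 / 310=-2.36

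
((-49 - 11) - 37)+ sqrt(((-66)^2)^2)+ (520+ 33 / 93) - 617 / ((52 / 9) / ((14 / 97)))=372454519 / 78182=4763.94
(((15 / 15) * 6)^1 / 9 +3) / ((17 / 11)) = 121 / 51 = 2.37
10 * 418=4180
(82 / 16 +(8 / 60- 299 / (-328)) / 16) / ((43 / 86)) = 408581 / 39360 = 10.38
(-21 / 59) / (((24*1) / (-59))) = 7 / 8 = 0.88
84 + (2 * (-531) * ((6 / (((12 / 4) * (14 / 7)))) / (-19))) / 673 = 1075170 / 12787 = 84.08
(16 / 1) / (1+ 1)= 8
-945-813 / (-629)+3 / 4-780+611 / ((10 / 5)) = -1417.46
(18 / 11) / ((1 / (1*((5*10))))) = 900 / 11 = 81.82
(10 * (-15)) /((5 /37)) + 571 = -539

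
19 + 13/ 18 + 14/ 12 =188/ 9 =20.89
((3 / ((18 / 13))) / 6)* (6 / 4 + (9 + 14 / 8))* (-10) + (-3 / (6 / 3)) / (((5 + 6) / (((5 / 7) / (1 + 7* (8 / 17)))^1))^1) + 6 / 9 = -17642257 / 404712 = -43.59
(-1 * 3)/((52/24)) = -18/13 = -1.38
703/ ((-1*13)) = -703/ 13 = -54.08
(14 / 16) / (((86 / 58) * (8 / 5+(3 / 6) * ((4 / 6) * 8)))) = 3045 / 22016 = 0.14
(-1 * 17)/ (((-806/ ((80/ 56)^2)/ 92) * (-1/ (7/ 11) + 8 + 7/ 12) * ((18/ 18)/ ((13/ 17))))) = 55200/ 127813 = 0.43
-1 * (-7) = 7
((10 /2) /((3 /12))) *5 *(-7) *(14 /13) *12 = -117600 /13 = -9046.15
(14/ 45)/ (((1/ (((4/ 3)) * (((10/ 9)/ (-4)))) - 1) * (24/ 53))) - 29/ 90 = -2537/ 4995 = -0.51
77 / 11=7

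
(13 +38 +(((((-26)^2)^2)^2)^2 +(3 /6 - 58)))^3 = 82931725705091616965217150000000000000000000000000000000000000000000.00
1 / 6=0.17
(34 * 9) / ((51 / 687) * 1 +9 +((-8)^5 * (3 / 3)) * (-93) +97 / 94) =2195652 / 21866355523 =0.00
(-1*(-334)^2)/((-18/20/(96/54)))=17848960/81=220357.53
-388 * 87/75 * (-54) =607608/25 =24304.32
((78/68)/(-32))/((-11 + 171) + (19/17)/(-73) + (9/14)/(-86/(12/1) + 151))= -17198727/76762860032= -0.00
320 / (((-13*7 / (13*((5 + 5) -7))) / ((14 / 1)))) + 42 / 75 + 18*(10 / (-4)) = -49111 / 25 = -1964.44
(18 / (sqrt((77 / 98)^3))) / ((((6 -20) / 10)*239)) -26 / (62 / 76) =-988 / 31 -180*sqrt(154) / 28919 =-31.95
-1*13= -13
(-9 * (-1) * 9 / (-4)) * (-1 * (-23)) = -1863 / 4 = -465.75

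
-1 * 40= -40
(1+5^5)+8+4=3138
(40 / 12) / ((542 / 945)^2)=1488375 / 146882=10.13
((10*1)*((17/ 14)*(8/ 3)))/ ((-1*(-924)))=170/ 4851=0.04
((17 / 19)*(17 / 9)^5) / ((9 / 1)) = 24137569 / 10097379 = 2.39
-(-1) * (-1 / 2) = -0.50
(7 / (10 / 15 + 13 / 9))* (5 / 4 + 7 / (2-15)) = 2331 / 988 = 2.36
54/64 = 27/32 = 0.84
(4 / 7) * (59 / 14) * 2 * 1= 236 / 49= 4.82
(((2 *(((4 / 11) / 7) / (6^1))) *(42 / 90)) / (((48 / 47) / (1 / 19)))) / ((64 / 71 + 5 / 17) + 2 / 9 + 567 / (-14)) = -56729 / 5323863270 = -0.00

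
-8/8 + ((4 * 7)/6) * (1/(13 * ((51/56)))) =-1205/1989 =-0.61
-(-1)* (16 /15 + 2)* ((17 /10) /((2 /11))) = 4301 /150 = 28.67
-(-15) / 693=5 / 231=0.02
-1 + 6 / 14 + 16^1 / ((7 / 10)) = 156 / 7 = 22.29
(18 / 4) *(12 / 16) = 27 / 8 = 3.38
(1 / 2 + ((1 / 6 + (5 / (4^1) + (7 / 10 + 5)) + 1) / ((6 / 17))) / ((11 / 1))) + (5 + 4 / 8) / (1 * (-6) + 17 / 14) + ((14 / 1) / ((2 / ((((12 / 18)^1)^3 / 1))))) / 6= 4267337 / 2387880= 1.79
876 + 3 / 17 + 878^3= 11506229479 / 17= 676837028.18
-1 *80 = -80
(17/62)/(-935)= -1/3410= -0.00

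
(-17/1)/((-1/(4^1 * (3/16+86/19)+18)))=47617/76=626.54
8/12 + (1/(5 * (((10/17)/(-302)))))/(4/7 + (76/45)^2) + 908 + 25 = 903.68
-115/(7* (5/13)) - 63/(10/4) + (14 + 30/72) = -22469/420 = -53.50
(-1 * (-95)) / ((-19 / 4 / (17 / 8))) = -85 / 2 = -42.50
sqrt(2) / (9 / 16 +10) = 16 *sqrt(2) / 169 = 0.13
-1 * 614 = -614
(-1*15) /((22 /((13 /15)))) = -13 /22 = -0.59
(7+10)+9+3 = 29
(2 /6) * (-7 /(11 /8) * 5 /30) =-28 /99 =-0.28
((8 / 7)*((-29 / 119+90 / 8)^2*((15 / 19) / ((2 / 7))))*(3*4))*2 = 2470240890 / 269059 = 9181.04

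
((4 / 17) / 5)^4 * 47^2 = 0.01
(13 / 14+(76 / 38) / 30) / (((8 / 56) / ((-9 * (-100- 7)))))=67089 / 10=6708.90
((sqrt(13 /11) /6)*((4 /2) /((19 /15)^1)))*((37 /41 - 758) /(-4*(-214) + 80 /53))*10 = -2.53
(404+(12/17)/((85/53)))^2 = 163571.83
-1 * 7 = -7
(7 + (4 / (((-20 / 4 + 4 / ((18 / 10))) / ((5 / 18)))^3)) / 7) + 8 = 15.00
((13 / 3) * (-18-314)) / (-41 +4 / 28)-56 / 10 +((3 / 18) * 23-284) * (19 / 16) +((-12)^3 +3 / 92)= -82217033 / 40480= -2031.05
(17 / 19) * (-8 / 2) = -68 / 19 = -3.58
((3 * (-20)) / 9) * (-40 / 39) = 800 / 117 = 6.84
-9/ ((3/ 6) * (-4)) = 9/ 2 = 4.50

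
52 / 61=0.85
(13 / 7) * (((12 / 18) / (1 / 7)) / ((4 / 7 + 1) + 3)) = 91 / 48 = 1.90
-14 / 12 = -7 / 6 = -1.17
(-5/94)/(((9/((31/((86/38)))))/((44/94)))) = -32395/854883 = -0.04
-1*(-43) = 43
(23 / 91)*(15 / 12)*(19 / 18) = 2185 / 6552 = 0.33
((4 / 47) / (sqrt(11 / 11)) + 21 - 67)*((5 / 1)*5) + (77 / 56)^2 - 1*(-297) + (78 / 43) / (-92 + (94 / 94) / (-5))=-50623901671 / 59627584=-849.00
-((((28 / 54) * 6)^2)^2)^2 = -8776.56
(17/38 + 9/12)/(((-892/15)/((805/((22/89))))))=-97795425/1491424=-65.57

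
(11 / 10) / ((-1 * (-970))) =11 / 9700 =0.00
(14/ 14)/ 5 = 1/ 5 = 0.20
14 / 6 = 7 / 3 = 2.33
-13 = -13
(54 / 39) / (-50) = -9 / 325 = -0.03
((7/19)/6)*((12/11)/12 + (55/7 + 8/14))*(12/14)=656/1463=0.45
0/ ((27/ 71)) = 0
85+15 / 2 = 185 / 2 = 92.50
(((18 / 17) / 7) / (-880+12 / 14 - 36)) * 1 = -9 / 54451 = -0.00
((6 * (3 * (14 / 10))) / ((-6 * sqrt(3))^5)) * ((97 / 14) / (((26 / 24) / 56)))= -679 * sqrt(3) / 15795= -0.07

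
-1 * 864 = -864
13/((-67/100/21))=-27300/67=-407.46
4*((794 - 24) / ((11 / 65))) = 18200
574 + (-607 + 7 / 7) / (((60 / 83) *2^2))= 14577 / 40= 364.42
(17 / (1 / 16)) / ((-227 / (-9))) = 2448 / 227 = 10.78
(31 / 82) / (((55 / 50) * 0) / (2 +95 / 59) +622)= 31 / 51004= 0.00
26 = 26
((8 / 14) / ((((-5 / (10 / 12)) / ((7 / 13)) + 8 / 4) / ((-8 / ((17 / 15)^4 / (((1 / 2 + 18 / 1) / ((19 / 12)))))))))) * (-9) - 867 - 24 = -1464501384 / 1586899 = -922.87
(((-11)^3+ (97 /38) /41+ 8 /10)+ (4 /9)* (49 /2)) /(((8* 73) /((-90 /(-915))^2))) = -92492537 /4232042140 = -0.02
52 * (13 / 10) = 338 / 5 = 67.60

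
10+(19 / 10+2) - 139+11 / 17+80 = -7557 / 170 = -44.45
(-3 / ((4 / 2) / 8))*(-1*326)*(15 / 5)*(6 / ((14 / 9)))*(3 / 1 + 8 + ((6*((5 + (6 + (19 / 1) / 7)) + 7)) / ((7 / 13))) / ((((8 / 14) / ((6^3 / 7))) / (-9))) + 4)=-1741504746600 / 343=-5077273313.70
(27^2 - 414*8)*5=-12915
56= 56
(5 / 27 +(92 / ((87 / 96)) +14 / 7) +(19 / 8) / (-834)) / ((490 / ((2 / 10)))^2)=0.00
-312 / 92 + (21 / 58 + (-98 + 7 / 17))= -2281803 / 22678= -100.62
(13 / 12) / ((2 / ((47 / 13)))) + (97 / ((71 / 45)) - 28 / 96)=13450 / 213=63.15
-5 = -5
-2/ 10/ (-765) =1/ 3825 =0.00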